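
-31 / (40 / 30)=-93 / 4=-23.25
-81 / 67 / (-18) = 9 / 134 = 0.07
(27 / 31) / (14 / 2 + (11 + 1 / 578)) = 15606 / 322555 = 0.05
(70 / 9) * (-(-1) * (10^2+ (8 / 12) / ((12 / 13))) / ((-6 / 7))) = -444185 / 486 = -913.96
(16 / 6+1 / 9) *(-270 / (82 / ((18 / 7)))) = -6750 / 287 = -23.52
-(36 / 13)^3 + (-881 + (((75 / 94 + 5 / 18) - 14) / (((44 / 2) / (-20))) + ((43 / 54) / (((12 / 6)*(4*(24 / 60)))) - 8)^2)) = -64009742126965 / 77082430464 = -830.41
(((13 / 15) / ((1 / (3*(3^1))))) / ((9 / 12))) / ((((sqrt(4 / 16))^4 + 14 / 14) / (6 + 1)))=5824 / 85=68.52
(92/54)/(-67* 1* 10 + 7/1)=-46/17901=-0.00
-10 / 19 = -0.53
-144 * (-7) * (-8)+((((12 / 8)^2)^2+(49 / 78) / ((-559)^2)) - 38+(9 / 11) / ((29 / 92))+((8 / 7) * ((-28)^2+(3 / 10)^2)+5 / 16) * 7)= -707318967547813 / 388757612100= -1819.43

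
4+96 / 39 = 84 / 13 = 6.46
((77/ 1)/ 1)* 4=308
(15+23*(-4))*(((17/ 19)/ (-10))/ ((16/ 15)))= 3927/ 608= 6.46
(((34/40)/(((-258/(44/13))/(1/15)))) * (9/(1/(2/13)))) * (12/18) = -374/545025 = -0.00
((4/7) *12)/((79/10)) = 480/553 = 0.87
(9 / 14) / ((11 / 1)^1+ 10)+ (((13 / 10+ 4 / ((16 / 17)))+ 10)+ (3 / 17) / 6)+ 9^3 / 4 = 824087 / 4165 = 197.86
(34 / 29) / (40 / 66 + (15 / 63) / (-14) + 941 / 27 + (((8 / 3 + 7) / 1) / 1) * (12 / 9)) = 989604 / 40793923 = 0.02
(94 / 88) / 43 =47 / 1892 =0.02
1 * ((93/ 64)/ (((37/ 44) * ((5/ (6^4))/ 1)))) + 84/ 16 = 335337/ 740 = 453.16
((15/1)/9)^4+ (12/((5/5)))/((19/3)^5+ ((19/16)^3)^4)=436002573190856455146451/56497317254572546733427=7.72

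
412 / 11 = 37.45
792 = 792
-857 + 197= -660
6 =6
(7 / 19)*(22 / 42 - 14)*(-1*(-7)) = -1981 / 57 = -34.75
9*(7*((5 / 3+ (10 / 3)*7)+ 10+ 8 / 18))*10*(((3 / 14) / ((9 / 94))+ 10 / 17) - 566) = -641359070 / 51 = -12575668.04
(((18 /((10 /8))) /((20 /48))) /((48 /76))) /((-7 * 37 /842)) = -1151856 /6475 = -177.89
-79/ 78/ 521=-79/ 40638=-0.00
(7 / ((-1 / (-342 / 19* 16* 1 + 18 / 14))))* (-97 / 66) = -64893 / 22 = -2949.68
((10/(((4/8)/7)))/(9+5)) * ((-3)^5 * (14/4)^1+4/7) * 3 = -178485/7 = -25497.86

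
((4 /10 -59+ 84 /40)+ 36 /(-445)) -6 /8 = -102049 /1780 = -57.33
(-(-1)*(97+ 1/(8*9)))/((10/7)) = 9779/144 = 67.91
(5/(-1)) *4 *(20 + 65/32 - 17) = -100.62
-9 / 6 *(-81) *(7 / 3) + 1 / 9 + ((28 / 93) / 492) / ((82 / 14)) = 266026753 / 937998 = 283.61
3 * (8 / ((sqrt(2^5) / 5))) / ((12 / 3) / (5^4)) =9375 * sqrt(2) / 4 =3314.56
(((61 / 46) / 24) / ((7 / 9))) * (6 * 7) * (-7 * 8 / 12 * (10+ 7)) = -21777 / 92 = -236.71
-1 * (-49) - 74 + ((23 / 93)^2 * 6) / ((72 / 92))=-636508 / 25947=-24.53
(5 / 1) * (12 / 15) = 4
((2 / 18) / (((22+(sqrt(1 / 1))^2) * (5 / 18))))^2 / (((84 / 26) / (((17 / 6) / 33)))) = 221 / 27494775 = 0.00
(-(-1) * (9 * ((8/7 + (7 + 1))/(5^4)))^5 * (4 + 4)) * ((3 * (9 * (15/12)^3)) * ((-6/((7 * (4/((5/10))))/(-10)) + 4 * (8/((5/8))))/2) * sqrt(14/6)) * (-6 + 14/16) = -334396118286729216 * sqrt(21)/448795318603515625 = -3.41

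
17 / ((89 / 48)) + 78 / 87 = 25978 / 2581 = 10.07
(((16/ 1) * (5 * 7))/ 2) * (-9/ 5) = -504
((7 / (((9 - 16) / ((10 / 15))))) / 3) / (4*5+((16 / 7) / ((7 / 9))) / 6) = -49 / 4518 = -0.01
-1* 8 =-8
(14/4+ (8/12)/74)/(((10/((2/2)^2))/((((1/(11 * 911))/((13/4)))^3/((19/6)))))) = 1312/409010984531437145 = 0.00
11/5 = 2.20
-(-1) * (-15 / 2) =-15 / 2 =-7.50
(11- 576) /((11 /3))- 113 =-2938 /11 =-267.09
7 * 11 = 77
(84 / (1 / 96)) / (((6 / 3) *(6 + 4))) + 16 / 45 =3632 / 9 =403.56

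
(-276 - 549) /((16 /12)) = -2475 /4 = -618.75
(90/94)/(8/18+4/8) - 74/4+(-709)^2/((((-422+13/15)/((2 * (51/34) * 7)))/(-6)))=1518030693889/10094566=150380.98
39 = 39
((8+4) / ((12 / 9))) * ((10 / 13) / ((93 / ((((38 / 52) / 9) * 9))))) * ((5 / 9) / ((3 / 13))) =475 / 3627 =0.13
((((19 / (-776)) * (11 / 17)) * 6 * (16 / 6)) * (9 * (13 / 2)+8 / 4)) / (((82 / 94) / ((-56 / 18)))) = 33280324 / 608481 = 54.69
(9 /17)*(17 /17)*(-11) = -99 /17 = -5.82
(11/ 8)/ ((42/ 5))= 55/ 336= 0.16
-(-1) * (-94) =-94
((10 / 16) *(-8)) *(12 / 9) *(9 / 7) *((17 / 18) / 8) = -1.01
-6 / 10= -3 / 5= -0.60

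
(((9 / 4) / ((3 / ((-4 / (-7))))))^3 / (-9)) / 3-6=-2059 / 343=-6.00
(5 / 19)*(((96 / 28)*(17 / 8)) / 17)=15 / 133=0.11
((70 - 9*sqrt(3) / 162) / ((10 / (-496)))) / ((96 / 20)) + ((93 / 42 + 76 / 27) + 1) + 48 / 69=-6230195 / 8694 + 31*sqrt(3) / 54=-715.61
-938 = -938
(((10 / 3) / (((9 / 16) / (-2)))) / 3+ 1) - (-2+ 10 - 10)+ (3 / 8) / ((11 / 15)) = -3131 / 7128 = -0.44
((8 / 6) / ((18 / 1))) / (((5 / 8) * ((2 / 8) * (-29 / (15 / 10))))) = -32 / 1305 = -0.02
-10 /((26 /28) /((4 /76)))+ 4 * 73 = 71984 /247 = 291.43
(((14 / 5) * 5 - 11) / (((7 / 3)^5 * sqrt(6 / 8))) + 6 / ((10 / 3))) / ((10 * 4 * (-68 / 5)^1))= -9 / 2720 - 243 * sqrt(3) / 4571504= -0.00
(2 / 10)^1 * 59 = 59 / 5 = 11.80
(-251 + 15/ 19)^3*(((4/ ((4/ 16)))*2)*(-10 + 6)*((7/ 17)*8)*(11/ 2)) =4235827039195136/ 116603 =36326913022.78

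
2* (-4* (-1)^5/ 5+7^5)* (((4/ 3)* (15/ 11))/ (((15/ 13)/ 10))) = 5826704/ 11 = 529700.36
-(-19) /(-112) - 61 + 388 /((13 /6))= 171673 /1456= 117.91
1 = 1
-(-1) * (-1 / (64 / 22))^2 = 121 / 1024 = 0.12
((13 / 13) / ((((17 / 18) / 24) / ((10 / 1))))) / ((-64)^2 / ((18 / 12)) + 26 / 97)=628560 / 6754967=0.09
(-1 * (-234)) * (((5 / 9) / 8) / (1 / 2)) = 65 / 2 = 32.50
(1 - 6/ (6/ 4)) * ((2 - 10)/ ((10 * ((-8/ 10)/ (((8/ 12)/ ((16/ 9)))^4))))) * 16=-243/ 256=-0.95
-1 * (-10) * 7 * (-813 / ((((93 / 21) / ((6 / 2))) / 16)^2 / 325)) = -2088096192000 / 961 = -2172836828.30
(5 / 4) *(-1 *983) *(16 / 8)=-4915 / 2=-2457.50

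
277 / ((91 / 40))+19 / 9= 101449 / 819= 123.87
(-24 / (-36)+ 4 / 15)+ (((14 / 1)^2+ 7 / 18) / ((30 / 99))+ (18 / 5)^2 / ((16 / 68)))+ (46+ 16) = 229829 / 300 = 766.10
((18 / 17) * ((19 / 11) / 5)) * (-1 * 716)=-244872 / 935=-261.90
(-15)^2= 225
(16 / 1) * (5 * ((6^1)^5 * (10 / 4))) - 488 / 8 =1555139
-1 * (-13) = 13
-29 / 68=-0.43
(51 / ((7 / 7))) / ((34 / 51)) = 76.50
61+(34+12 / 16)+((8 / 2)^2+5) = 467 / 4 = 116.75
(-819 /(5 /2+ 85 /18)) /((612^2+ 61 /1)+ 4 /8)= -378 /1248685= -0.00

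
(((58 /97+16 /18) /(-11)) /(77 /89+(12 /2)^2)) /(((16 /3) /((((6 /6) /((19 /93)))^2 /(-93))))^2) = -45415899 /5308873023616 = -0.00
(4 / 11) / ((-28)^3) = -1 / 60368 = -0.00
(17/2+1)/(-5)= -19/10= -1.90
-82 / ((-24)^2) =-41 / 288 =-0.14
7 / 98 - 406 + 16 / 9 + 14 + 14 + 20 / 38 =-899245 / 2394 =-375.62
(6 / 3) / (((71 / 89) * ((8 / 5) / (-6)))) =-1335 / 142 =-9.40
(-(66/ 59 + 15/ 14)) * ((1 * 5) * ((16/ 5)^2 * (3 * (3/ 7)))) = -2083968/ 14455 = -144.17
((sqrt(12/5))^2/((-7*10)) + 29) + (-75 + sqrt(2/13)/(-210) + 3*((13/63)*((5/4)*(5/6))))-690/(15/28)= -2400101/1800-sqrt(26)/2730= -1333.39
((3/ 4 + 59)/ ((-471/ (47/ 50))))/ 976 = -0.00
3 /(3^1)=1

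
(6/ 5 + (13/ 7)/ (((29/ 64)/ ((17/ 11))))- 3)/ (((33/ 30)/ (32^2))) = 103675904/ 24563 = 4220.82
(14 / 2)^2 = 49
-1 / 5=-0.20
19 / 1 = 19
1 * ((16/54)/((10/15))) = 4/9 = 0.44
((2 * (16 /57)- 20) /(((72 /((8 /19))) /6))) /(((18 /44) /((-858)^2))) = -1227367.99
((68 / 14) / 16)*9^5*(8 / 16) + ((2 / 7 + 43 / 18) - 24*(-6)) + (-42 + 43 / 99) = 100544915 / 11088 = 9067.90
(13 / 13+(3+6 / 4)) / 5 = 1.10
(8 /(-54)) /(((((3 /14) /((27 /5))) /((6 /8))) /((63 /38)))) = -441 /95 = -4.64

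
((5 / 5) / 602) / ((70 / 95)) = 19 / 8428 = 0.00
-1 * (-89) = 89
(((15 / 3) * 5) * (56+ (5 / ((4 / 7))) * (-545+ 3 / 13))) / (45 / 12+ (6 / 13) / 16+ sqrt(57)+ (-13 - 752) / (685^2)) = 14124327925576620500 / 1356836234566957 - 11218046824378940000 * sqrt(57) / 4070508703700871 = -10397.08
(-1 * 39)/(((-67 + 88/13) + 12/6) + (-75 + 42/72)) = 6084/20693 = 0.29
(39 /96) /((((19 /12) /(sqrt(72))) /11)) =1287*sqrt(2) /76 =23.95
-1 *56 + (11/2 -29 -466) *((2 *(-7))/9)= 705.44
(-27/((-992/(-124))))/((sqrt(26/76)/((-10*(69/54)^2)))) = 94.21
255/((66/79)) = 6715/22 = 305.23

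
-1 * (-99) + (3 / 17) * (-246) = 945 / 17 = 55.59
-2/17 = -0.12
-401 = -401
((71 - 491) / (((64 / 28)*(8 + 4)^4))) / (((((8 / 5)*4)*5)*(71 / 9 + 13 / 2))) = -35 / 1818624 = -0.00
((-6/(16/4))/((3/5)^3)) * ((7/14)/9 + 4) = -9125/324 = -28.16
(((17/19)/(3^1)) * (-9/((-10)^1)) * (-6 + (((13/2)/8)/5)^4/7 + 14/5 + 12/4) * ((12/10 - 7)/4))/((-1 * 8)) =-84769534281/8716288000000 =-0.01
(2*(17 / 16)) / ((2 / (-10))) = -85 / 8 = -10.62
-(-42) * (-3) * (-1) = 126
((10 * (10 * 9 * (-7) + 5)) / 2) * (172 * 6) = -3225000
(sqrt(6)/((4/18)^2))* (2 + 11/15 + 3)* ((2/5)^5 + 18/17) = 32968917* sqrt(6)/265625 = 304.03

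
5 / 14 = 0.36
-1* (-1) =1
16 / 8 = 2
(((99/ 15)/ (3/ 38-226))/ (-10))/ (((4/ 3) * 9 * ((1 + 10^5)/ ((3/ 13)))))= 57/ 101460105500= 0.00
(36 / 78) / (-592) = -3 / 3848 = -0.00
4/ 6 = 2/ 3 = 0.67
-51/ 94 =-0.54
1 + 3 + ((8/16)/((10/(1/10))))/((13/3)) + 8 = 31203/2600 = 12.00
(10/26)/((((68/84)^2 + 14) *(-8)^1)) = -2205/672152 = -0.00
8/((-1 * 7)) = -8/7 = -1.14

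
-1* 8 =-8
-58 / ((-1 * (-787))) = -58 / 787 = -0.07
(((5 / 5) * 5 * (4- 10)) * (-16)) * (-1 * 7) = -3360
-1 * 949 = -949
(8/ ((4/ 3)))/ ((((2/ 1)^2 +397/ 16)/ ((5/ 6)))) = 0.17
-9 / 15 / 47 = -3 / 235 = -0.01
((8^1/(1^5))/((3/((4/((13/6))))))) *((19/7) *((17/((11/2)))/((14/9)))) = 186048/7007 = 26.55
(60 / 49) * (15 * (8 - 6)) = 1800 / 49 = 36.73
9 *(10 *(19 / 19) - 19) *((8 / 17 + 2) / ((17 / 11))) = -37422 / 289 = -129.49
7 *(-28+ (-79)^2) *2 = 86982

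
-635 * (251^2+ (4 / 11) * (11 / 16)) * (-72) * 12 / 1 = 34565005800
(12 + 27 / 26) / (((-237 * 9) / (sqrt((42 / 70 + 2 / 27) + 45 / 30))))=-113 * sqrt(17610) / 1663740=-0.01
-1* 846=-846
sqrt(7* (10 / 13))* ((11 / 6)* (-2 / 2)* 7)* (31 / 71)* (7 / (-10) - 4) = 112189* sqrt(910) / 55380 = 61.11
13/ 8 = 1.62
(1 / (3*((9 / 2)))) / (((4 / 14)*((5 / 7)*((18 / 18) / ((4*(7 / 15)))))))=1372 / 2025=0.68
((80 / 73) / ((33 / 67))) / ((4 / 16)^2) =85760 / 2409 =35.60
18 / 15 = 1.20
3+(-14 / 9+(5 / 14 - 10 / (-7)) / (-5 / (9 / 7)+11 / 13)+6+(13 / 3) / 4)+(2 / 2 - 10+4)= 131917 / 44856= 2.94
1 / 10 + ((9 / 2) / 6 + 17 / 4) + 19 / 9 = 649 / 90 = 7.21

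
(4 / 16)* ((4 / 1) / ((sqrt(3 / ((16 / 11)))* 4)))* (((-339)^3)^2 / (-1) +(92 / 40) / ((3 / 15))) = -3035485655303899* sqrt(33) / 66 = -264205113781224.06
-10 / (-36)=0.28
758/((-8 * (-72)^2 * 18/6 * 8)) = -0.00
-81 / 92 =-0.88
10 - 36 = -26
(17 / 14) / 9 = 17 / 126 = 0.13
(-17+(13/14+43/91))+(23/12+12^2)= 142307/1092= 130.32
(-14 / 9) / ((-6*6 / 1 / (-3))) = -7 / 54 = -0.13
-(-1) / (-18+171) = 1 / 153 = 0.01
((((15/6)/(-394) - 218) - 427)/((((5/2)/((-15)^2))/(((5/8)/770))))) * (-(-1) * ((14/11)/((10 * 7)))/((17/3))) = -13723155/90771296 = -0.15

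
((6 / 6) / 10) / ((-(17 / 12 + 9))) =-6 / 625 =-0.01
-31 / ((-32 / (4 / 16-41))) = -5053 / 128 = -39.48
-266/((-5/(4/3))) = 1064/15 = 70.93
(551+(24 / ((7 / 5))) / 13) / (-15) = -36.82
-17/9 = -1.89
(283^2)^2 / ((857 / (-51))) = -381711369.86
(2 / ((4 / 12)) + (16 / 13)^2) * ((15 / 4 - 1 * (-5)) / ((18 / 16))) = 58.45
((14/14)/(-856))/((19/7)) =-7/16264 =-0.00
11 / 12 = 0.92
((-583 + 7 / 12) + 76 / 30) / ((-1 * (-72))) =-34793 / 4320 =-8.05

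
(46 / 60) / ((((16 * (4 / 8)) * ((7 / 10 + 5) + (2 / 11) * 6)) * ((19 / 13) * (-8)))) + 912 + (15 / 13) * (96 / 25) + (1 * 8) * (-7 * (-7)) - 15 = 229103419303 / 177128640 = 1293.43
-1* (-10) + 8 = 18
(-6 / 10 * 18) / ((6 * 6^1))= -3 / 10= -0.30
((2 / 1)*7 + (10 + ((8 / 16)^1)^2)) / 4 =97 / 16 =6.06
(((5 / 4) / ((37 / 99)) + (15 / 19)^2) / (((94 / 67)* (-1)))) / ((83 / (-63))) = 894830895 / 416845256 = 2.15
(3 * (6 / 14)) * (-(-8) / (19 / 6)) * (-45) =-19440 / 133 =-146.17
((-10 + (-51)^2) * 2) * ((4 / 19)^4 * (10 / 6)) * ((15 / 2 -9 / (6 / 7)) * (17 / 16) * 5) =-35237600 / 130321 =-270.39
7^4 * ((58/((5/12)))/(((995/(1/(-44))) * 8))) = -208887/218900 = -0.95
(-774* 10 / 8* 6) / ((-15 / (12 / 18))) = 258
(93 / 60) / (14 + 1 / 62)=961 / 8690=0.11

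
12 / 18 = 2 / 3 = 0.67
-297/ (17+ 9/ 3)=-297/ 20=-14.85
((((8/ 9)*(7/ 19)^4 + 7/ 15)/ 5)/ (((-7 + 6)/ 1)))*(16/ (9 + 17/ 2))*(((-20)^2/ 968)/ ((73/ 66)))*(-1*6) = 103598848/ 523238815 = 0.20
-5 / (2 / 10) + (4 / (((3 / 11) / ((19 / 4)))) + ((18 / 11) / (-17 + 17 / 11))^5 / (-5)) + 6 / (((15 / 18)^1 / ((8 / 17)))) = 3198332470897 / 66555796875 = 48.05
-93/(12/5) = -155/4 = -38.75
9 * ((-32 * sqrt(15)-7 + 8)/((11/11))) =9-288 * sqrt(15) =-1106.42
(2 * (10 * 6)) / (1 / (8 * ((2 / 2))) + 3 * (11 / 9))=2880 / 91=31.65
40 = 40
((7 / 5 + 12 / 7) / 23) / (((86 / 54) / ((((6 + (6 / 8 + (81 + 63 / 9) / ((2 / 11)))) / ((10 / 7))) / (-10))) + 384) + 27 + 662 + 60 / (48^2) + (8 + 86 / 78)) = 28441152 / 227288172695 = 0.00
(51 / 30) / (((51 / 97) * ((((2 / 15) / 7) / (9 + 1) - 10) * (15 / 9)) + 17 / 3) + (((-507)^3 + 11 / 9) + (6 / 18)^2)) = -2037 / 156158630458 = -0.00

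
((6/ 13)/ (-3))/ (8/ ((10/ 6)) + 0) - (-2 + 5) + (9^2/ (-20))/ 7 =-9857/ 2730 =-3.61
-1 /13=-0.08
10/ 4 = 5/ 2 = 2.50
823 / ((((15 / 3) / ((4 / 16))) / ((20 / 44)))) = 823 / 44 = 18.70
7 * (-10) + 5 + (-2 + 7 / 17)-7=-1251 / 17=-73.59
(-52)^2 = 2704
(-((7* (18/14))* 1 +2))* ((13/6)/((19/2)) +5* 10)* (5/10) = -276.25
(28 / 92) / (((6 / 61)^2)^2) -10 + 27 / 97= 9373217095 / 2891376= 3241.78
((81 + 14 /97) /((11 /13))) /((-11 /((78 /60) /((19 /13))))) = -17292587 /2230030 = -7.75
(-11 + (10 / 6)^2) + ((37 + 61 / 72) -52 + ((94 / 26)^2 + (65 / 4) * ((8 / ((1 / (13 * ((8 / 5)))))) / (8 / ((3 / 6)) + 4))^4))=8223590885849 / 105625000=77856.48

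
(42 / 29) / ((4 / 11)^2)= 10.95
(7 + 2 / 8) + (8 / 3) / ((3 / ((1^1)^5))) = 293 / 36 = 8.14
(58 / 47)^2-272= -597484 / 2209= -270.48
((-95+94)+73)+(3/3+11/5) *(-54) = -504/5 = -100.80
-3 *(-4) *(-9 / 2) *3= -162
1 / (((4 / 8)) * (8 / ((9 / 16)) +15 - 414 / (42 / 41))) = -63 / 11810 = -0.01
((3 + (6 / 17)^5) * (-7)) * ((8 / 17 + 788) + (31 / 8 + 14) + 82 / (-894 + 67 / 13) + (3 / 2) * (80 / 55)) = -417448333279344171 / 24544045661960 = -17008.13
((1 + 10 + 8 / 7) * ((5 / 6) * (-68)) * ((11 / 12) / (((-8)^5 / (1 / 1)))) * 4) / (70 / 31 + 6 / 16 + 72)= 0.00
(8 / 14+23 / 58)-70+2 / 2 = -27621 / 406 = -68.03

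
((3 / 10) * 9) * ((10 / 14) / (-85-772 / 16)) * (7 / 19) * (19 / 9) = -6 / 533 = -0.01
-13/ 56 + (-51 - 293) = -19277/ 56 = -344.23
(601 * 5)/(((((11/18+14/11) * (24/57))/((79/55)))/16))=32475636/373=87066.05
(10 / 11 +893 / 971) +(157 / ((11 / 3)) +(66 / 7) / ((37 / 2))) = 124920258 / 2766379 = 45.16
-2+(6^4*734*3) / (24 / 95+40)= 70895.03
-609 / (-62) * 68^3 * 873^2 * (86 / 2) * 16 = 50203149179033088 / 31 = 1619456425130099.61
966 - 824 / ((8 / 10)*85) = 953.88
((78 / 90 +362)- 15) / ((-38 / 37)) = -96533 / 285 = -338.71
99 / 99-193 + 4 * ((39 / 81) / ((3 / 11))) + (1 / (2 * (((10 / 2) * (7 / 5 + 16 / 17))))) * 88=-2920432 / 16119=-181.18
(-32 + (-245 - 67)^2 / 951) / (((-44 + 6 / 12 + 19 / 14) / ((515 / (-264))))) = 2010148 / 617199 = 3.26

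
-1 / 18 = -0.06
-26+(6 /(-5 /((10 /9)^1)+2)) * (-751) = 8882 /5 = 1776.40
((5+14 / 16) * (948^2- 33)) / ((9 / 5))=70395895 / 24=2933162.29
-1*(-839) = 839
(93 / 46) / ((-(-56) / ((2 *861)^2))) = 9848979 / 92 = 107054.12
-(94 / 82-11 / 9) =28 / 369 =0.08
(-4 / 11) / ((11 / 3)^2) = -36 / 1331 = -0.03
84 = 84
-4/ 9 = -0.44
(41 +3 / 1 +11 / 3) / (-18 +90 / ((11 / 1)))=-1573 / 324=-4.85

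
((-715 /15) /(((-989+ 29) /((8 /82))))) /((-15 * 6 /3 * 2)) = -0.00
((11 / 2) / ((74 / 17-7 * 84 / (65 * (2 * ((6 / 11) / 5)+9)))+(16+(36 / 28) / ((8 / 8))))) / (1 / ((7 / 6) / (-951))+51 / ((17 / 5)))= -20131111 / 60498764622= -0.00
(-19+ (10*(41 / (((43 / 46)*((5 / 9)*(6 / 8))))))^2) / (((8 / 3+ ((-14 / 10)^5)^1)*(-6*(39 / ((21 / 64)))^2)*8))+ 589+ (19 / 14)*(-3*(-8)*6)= 2860758081815209551 / 3644132983242752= 785.03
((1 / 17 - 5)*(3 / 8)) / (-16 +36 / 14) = 441 / 3196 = 0.14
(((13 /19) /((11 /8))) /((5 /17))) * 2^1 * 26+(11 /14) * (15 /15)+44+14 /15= 5867921 /43890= 133.70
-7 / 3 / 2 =-7 / 6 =-1.17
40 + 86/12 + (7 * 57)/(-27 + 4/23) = 119549/3702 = 32.29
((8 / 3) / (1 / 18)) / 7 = 48 / 7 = 6.86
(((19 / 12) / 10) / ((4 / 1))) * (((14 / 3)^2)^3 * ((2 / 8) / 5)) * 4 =4470662 / 54675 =81.77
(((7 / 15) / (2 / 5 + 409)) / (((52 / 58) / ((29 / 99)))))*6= 5887 / 2634489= 0.00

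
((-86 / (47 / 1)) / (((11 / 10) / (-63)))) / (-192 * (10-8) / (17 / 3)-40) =-230265 / 236786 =-0.97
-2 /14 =-1 /7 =-0.14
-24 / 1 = -24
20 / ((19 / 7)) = 7.37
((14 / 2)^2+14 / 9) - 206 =-1399 / 9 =-155.44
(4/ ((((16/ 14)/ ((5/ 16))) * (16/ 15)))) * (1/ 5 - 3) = -735/ 256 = -2.87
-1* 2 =-2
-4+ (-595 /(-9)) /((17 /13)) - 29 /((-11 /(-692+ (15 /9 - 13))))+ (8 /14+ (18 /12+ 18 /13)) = -32508631 /18018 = -1804.23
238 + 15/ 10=239.50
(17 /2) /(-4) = -17 /8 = -2.12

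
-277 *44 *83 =-1011604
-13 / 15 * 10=-26 / 3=-8.67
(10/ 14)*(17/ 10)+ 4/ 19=379/ 266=1.42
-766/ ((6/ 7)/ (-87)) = 77749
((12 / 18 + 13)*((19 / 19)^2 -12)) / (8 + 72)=-451 / 240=-1.88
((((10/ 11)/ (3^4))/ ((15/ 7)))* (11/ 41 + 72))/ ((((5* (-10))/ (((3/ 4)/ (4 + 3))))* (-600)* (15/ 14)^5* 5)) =49799141/ 260069326171875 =0.00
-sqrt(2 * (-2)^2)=-2 * sqrt(2)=-2.83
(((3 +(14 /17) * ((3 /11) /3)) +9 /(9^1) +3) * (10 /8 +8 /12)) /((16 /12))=10.17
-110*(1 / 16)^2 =-55 / 128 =-0.43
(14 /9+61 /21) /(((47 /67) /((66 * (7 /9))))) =414194 /1269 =326.39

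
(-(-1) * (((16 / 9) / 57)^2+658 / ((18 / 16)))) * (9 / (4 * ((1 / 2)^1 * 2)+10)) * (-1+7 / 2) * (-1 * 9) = -192406100 / 22743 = -8460.01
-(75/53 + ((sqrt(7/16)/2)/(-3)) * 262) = -75/53 + 131 * sqrt(7)/12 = 27.47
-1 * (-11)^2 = -121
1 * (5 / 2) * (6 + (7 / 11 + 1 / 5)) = 17.09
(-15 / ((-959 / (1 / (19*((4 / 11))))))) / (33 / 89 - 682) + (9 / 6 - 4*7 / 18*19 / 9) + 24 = 144663676447 / 6511675212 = 22.22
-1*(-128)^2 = -16384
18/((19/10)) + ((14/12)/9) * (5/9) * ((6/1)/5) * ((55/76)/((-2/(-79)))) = 147055/12312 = 11.94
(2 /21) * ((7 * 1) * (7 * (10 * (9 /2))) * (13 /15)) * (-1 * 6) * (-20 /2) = 10920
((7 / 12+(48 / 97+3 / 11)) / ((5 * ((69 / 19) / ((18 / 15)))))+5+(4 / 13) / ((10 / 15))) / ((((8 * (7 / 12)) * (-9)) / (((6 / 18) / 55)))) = -265634009 / 331634803500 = -0.00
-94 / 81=-1.16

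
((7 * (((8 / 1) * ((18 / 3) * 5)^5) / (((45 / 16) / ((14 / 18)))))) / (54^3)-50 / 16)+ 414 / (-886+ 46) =4383753707 / 1837080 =2386.26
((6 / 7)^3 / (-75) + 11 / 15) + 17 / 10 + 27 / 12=4.67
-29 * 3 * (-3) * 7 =1827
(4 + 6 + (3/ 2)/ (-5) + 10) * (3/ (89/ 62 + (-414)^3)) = -18321/ 21996962195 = -0.00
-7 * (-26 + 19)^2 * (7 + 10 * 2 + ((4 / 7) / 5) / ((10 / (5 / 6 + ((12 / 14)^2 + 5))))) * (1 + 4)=-696506 / 15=-46433.73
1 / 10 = 0.10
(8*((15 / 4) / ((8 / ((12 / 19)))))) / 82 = 0.03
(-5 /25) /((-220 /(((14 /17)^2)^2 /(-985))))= -9604 /22623750875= -0.00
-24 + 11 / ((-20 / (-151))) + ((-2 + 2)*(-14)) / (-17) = 1181 / 20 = 59.05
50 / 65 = 10 / 13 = 0.77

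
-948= -948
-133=-133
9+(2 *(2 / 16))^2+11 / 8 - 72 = -985 / 16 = -61.56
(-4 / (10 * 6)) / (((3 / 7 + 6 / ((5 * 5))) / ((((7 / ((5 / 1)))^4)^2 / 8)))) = -40353607 / 219375000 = -0.18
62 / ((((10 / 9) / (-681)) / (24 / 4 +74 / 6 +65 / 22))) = -808935.14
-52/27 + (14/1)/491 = -1.90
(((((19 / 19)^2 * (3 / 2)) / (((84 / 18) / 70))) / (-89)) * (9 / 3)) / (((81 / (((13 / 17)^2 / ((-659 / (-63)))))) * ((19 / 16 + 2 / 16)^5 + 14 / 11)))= -2923954176 / 28866171467695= -0.00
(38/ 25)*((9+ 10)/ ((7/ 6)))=24.75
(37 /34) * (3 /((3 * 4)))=37 /136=0.27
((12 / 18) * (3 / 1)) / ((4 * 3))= 1 / 6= 0.17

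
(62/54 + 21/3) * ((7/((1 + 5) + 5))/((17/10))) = 1400/459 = 3.05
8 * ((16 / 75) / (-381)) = -128 / 28575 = -0.00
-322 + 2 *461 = 600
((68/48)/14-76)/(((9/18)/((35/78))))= -63755/936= -68.11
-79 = -79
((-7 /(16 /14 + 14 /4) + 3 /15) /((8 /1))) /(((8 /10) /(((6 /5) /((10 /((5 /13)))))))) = -51 /5408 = -0.01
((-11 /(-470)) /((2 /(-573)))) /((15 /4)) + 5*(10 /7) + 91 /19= 1585292 /156275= 10.14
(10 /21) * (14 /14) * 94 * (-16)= -716.19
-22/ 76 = -11/ 38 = -0.29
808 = 808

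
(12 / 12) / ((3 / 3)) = 1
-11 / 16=-0.69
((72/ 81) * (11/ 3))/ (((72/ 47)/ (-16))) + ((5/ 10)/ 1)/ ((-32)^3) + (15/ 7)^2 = -22980406915/ 780337152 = -29.45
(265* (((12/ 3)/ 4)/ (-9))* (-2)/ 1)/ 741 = 530/ 6669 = 0.08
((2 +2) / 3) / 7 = 4 / 21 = 0.19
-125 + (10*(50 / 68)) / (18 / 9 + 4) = -123.77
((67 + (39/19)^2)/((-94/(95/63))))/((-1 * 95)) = 12854/1068921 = 0.01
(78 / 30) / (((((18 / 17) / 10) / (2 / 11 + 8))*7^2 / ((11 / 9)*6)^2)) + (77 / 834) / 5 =135174919 / 612990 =220.52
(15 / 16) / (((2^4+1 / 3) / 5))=0.29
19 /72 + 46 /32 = 245 /144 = 1.70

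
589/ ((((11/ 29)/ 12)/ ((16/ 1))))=3279552/ 11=298141.09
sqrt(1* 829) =sqrt(829) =28.79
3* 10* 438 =13140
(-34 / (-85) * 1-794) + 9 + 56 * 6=-2243 / 5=-448.60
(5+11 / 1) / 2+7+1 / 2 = 31 / 2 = 15.50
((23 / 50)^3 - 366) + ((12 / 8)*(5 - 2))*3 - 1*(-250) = -12800333 / 125000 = -102.40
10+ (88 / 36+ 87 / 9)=22.11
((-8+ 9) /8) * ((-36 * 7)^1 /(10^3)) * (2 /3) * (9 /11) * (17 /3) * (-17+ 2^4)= 0.10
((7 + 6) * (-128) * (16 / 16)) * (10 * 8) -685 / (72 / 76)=-2409175 / 18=-133843.06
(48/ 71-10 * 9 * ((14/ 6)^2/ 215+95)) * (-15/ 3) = 130540220/ 3053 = 42758.02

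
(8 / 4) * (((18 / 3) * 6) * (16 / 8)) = 144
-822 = -822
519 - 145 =374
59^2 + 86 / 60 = 104473 / 30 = 3482.43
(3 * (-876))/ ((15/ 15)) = -2628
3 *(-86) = -258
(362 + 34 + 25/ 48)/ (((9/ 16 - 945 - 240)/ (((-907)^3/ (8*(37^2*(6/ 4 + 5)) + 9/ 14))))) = 198818660939066/ 56662030773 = 3508.85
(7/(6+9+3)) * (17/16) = 119/288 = 0.41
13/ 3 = 4.33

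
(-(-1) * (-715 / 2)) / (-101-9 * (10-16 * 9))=-11 / 34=-0.32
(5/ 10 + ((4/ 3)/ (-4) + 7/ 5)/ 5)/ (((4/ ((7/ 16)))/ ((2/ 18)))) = 749/ 86400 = 0.01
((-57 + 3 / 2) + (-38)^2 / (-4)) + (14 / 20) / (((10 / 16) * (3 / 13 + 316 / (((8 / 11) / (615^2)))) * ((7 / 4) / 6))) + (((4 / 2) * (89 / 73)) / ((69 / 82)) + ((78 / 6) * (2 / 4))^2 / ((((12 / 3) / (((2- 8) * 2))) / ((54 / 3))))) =-483369575426026966 / 179351108706225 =-2695.10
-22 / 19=-1.16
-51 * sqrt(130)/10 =-58.15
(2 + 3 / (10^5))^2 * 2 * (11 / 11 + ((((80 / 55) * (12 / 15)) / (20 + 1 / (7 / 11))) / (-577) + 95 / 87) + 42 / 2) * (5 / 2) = 385093908117310330001 / 833805390000000000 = 461.85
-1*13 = -13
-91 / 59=-1.54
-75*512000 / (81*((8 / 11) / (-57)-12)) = 668800000 / 16947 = 39464.21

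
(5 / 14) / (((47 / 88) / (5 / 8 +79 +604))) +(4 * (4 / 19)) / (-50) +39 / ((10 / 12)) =157499701 / 312550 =503.92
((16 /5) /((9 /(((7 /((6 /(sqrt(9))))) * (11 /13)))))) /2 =308 /585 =0.53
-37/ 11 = -3.36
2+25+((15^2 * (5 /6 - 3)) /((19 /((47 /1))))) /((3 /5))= -75349 /38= -1982.87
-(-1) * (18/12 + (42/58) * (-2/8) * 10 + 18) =513/29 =17.69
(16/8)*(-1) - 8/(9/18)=-18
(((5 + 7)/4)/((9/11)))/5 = 11/15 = 0.73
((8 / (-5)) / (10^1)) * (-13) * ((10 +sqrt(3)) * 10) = 104 * sqrt(3) / 5 +208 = 244.03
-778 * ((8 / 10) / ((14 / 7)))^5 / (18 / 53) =-659744 / 28125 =-23.46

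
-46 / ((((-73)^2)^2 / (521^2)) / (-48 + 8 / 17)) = 10088919088 / 482770097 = 20.90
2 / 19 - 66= -1252 / 19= -65.89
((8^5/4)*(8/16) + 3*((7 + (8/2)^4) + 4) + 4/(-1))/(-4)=-4893/4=-1223.25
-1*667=-667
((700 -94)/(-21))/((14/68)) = -6868/49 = -140.16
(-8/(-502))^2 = 0.00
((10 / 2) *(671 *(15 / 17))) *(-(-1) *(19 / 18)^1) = 318725 / 102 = 3124.75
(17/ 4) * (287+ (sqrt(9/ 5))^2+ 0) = 6137/ 5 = 1227.40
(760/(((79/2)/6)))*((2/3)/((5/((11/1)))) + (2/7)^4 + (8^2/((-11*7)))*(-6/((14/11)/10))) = 890271296/189679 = 4693.57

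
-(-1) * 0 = 0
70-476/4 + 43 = -6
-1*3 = -3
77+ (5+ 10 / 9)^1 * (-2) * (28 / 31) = 65.96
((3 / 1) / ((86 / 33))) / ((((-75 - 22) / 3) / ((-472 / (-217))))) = -70092 / 905107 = -0.08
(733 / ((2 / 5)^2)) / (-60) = -3665 / 48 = -76.35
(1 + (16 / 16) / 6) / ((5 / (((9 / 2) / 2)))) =21 / 40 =0.52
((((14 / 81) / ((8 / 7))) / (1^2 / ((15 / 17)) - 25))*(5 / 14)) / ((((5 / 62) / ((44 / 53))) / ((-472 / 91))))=402380 / 3329937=0.12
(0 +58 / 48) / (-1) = -29 / 24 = -1.21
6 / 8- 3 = -9 / 4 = -2.25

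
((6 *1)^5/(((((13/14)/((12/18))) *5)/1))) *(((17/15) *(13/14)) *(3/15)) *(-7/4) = -51408/125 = -411.26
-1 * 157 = -157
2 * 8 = 16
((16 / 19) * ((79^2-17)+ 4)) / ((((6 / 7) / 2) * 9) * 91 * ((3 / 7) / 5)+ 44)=3487680 / 49267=70.79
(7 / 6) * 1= 7 / 6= 1.17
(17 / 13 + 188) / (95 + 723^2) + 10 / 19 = 68013879 / 129137528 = 0.53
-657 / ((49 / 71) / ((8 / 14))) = -186588 / 343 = -543.99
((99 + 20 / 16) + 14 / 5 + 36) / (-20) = -2781 / 400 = -6.95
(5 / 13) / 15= 1 / 39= 0.03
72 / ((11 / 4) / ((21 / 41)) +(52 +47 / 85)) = 514080 / 413563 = 1.24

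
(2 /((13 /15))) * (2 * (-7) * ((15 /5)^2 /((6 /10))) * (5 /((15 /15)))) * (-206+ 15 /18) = 6462750 /13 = 497134.62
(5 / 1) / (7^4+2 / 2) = 5 / 2402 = 0.00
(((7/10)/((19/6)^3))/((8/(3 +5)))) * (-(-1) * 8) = 6048/34295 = 0.18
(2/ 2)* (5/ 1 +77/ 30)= 227/ 30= 7.57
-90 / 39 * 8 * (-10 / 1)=2400 / 13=184.62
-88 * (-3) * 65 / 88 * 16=3120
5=5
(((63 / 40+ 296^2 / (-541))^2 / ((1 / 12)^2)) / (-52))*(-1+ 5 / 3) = -36134297670747 / 760970600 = -47484.49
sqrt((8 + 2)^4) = 100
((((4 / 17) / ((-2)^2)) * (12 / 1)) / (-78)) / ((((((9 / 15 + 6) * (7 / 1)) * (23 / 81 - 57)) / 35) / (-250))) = -168750 / 5584007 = -0.03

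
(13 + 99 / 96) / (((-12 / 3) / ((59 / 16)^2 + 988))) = -115127641 / 32768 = -3513.42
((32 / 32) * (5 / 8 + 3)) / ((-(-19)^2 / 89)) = -2581 / 2888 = -0.89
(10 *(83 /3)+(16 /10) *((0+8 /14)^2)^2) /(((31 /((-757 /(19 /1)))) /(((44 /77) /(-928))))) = 3773756279 /17224822020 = 0.22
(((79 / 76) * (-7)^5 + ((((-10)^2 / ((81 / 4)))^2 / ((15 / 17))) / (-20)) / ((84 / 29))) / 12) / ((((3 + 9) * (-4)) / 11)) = 6037156350269 / 18094503168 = 333.65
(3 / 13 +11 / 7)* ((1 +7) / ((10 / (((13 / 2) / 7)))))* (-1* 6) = -1968 / 245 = -8.03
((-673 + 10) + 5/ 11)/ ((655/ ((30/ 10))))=-21864/ 7205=-3.03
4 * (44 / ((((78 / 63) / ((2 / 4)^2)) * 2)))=231 / 13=17.77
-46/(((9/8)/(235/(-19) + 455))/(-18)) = 6189760/19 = 325776.84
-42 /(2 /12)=-252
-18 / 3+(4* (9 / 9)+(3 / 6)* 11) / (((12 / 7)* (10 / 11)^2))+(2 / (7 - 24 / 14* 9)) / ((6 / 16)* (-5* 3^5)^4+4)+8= 8058963380505715309 / 925741258470031200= 8.71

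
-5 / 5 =-1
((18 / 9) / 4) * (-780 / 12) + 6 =-53 / 2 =-26.50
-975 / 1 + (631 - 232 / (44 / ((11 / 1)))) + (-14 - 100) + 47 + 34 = -435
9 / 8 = 1.12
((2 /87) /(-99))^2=0.00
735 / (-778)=-735 / 778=-0.94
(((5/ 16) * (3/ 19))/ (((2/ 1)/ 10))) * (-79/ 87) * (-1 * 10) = 9875/ 4408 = 2.24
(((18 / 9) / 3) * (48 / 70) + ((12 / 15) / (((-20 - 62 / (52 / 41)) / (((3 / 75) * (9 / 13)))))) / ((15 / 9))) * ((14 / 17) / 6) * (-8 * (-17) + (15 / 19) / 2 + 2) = 8.68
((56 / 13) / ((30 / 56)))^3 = 3855122432 / 7414875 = 519.92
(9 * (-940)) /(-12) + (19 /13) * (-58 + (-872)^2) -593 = 14447650 /13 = 1111357.69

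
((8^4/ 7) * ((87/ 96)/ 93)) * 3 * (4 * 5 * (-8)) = -593920/ 217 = -2736.96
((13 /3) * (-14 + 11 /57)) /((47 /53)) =-542243 /8037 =-67.47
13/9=1.44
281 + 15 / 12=1129 / 4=282.25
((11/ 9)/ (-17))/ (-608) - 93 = -8651221/ 93024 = -93.00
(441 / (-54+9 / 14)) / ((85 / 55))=-5.35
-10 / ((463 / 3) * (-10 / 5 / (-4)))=-60 / 463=-0.13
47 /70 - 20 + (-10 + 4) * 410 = -173553 /70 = -2479.33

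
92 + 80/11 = 1092/11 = 99.27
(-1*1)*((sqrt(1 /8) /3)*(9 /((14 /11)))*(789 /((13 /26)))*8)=-52074*sqrt(2) /7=-10520.54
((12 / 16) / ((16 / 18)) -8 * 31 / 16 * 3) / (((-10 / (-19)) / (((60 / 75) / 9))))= -9253 / 1200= -7.71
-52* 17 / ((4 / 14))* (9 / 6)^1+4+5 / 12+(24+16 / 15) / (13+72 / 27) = -278099 / 60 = -4634.98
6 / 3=2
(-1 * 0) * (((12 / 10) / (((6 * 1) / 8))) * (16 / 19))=0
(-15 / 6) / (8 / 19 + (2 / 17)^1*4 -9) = 1615 / 5238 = 0.31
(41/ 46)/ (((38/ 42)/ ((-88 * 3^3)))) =-1022868/ 437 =-2340.66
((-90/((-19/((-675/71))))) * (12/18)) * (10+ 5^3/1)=-5467500/1349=-4053.00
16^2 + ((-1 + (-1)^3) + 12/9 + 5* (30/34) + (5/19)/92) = 23156011/89148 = 259.75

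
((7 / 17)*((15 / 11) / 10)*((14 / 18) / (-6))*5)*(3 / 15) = -49 / 6732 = -0.01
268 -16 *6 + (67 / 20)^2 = 73289 / 400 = 183.22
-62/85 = -0.73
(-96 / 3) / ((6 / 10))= -160 / 3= -53.33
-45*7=-315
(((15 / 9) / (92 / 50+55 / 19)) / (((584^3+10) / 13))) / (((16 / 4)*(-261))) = -2375 / 107921114006904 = -0.00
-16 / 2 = -8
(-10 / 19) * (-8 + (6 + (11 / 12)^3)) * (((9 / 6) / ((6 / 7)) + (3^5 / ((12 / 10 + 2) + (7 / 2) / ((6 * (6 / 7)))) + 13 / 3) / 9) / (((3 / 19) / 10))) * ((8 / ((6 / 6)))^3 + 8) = 195874.21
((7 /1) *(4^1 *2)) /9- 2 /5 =262 /45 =5.82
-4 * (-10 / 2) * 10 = 200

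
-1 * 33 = -33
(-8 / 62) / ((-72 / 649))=649 / 558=1.16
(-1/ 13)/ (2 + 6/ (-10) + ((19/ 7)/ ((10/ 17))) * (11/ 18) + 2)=-0.01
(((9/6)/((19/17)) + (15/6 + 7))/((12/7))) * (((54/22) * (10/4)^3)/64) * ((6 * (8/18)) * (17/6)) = 1532125/53504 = 28.64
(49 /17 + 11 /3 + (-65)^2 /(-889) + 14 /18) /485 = 350144 /65968245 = 0.01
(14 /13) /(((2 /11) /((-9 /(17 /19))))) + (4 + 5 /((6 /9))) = -48.08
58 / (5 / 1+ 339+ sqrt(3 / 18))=119712 / 710015 -58 * sqrt(6) / 710015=0.17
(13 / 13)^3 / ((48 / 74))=37 / 24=1.54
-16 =-16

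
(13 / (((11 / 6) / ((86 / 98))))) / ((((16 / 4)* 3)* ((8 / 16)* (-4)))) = -559 / 2156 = -0.26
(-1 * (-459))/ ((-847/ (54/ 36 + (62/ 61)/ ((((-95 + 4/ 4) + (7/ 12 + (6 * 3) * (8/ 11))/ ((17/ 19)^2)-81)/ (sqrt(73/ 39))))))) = -1377/ 1694 + 32897448 * sqrt(2847)/ 367849476995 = -0.81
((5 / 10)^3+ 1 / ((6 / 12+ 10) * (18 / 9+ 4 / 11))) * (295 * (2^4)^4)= 872407040 / 273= 3195630.18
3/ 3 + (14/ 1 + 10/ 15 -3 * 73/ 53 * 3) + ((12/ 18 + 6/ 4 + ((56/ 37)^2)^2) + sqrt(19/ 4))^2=95.31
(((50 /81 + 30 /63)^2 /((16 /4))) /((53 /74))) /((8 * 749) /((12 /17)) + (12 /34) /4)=241787600 /4917732467067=0.00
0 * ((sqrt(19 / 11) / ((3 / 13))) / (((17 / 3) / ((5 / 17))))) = 0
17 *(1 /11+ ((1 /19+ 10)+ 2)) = 43146 /209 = 206.44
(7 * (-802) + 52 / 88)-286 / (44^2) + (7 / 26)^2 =-5613.48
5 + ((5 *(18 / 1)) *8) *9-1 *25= 6460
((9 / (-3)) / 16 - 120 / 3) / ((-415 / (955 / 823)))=122813 / 1092944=0.11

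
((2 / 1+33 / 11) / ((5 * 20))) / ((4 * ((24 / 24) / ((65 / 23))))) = 0.04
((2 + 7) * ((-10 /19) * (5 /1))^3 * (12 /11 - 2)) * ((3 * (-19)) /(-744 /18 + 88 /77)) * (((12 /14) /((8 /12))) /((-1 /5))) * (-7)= 7973437500 /837881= 9516.19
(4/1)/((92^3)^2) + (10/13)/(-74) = -757943751199/72914188911616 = -0.01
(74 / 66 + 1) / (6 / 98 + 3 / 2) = 1.36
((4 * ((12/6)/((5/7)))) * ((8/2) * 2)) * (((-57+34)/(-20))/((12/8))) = 5152/75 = 68.69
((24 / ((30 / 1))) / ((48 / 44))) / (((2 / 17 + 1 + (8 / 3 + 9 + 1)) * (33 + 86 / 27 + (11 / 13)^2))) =853281 / 591855700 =0.00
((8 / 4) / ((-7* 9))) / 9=-2 / 567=-0.00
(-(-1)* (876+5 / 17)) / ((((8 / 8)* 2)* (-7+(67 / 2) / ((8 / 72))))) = 1.49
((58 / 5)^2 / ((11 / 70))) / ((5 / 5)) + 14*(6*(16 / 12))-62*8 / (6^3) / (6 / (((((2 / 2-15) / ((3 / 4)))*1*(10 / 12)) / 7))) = 38857724 / 40095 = 969.14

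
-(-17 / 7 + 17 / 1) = -102 / 7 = -14.57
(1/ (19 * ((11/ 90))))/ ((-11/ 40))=-3600/ 2299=-1.57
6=6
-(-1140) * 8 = 9120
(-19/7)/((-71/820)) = 31.35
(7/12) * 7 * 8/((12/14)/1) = 343/9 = 38.11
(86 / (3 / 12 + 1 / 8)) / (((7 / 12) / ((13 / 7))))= 35776 / 49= 730.12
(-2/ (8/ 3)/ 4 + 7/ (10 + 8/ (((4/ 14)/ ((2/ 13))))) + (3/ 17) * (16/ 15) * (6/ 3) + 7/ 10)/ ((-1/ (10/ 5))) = -174317/ 63240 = -2.76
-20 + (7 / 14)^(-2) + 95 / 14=-129 / 14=-9.21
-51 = -51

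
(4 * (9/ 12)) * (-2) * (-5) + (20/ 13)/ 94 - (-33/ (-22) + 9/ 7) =232931/ 8554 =27.23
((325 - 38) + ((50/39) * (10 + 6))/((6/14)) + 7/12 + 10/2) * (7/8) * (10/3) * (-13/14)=-796645/864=-922.04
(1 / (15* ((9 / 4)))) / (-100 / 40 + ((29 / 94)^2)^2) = -312299584 / 26254794465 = -0.01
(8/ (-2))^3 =-64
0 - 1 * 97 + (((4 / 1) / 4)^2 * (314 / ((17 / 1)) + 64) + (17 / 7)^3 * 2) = 82321 / 5831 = 14.12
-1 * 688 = -688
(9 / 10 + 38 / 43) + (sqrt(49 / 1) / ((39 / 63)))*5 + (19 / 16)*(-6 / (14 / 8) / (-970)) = 442768381 / 7591220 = 58.33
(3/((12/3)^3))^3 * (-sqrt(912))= -27 * sqrt(57)/65536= -0.00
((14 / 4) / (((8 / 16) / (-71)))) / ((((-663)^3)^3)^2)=-497 / 612693836207564778706894300801170511727942766051729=-0.00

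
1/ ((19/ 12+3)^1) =12/ 55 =0.22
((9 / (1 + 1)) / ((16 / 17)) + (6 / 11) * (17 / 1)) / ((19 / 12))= 14841 / 1672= 8.88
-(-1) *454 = 454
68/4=17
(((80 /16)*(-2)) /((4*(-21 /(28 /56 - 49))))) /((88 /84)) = -485 /88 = -5.51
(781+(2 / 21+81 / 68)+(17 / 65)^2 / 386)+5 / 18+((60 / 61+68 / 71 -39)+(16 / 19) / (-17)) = 214287773624804707 / 287458575522300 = 745.46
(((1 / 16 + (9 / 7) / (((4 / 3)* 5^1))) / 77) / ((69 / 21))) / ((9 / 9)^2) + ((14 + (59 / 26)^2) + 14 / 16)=43589727 / 2176720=20.03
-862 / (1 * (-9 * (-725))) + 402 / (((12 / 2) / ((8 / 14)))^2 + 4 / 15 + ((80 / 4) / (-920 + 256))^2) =522417088546 / 149035352175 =3.51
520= 520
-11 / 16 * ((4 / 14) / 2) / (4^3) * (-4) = 11 / 1792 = 0.01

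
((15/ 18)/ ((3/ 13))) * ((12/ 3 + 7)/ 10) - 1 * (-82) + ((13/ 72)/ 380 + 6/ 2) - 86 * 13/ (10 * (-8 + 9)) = -13879/ 608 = -22.83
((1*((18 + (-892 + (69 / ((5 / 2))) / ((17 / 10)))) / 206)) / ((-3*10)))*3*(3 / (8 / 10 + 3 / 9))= 65619 / 59534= 1.10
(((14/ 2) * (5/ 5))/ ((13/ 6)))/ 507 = 14/ 2197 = 0.01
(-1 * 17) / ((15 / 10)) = -34 / 3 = -11.33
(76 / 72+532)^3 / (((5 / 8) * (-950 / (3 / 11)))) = -69573.26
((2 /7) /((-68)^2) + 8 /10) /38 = 64741 /3074960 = 0.02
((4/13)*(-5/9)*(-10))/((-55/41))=-1640/1287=-1.27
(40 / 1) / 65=8 / 13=0.62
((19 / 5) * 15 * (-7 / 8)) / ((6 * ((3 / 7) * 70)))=-133 / 480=-0.28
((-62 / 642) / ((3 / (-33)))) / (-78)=-341 / 25038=-0.01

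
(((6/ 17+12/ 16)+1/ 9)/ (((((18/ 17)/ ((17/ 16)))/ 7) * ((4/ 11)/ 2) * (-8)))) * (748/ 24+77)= -631208963/ 995328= -634.17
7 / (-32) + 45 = 1433 / 32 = 44.78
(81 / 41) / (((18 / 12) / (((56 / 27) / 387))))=112 / 15867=0.01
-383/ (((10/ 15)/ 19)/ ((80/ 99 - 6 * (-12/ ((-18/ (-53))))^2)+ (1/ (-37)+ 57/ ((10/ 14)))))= 493801639943/ 6105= 80884789.51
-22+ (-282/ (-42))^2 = 1131/ 49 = 23.08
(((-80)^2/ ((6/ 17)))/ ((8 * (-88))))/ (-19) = 850/ 627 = 1.36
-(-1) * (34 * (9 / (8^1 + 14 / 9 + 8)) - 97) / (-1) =6286 / 79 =79.57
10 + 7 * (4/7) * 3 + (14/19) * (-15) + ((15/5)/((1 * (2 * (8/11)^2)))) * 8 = 10225/304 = 33.63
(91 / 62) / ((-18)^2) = 91 / 20088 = 0.00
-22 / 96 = -11 / 48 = -0.23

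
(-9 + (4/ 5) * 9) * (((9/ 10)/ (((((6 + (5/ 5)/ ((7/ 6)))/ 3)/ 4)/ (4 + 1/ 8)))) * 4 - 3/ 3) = -17991/ 400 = -44.98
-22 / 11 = -2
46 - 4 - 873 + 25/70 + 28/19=-220559/266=-829.17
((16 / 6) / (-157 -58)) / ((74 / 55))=-44 / 4773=-0.01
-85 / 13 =-6.54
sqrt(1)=1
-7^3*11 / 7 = -539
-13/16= -0.81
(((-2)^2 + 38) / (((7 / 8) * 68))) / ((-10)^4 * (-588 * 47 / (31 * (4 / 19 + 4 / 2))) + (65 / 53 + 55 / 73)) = -359817 / 2055734105795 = -0.00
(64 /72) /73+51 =33515 /657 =51.01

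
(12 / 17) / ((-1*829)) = -12 / 14093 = -0.00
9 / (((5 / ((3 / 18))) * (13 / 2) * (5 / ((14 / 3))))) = 14 / 325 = 0.04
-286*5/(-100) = 143/10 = 14.30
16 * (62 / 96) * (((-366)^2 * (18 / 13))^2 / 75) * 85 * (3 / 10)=510656326358688 / 4225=120865402688.45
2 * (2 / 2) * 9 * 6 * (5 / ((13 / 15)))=8100 / 13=623.08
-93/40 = -2.32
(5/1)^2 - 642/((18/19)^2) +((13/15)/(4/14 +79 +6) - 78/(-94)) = -1741137773/2525310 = -689.47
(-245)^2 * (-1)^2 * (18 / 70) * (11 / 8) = 169785 / 8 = 21223.12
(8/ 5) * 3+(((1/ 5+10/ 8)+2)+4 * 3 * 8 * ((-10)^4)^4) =3840000000000000033/ 4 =960000000000000008.25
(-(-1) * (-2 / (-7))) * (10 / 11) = 20 / 77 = 0.26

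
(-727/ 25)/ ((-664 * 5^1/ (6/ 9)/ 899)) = 653573/ 124500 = 5.25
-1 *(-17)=17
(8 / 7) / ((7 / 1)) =0.16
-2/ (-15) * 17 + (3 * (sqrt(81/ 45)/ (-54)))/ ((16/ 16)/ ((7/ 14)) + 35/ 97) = 34/ 15 - 97 * sqrt(5)/ 6870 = 2.24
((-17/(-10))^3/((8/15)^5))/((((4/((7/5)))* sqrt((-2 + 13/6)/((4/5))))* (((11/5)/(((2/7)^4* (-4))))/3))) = -17907885* sqrt(30)/30908416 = -3.17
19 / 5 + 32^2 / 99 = 14.14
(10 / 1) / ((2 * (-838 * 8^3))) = -5 / 429056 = -0.00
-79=-79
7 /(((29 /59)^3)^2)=295263735487 /594823321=496.39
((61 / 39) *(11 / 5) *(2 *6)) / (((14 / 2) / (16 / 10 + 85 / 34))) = 55022 / 2275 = 24.19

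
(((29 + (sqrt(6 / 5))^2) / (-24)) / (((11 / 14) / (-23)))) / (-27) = -24311 / 17820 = -1.36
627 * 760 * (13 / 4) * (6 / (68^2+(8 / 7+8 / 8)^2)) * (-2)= -910629720 / 226801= -4015.10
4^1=4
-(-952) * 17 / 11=16184 / 11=1471.27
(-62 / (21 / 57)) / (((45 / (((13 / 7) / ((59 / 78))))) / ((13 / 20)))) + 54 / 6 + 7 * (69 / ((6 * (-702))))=296023181 / 101474100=2.92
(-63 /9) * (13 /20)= -91 /20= -4.55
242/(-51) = -242/51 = -4.75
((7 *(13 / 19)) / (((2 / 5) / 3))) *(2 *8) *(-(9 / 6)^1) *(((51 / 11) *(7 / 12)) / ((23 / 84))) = -40933620 / 4807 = -8515.42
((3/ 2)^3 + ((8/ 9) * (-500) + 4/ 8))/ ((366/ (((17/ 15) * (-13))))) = 7010341/ 395280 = 17.74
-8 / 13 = -0.62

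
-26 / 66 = -13 / 33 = -0.39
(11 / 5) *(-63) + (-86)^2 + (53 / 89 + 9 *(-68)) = 2957468 / 445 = 6646.00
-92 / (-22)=46 / 11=4.18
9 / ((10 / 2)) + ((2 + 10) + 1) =74 / 5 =14.80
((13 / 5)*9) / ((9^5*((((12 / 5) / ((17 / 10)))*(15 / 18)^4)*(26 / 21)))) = 119 / 253125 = 0.00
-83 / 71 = -1.17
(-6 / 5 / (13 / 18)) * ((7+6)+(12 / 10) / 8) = -7101 / 325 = -21.85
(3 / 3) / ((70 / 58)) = 29 / 35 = 0.83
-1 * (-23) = 23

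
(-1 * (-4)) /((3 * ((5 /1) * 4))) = 1 /15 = 0.07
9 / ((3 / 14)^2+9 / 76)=931 / 17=54.76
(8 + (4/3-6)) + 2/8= 43/12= 3.58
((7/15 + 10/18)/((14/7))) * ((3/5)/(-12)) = -0.03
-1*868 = -868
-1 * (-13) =13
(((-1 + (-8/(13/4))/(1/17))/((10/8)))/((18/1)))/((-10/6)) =1114/975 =1.14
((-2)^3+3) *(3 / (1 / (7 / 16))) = -105 / 16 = -6.56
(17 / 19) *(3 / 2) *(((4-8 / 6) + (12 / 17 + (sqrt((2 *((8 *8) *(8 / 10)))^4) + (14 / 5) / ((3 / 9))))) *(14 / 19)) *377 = 35321310206 / 9025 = 3913718.58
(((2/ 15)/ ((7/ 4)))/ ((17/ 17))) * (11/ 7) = 88/ 735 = 0.12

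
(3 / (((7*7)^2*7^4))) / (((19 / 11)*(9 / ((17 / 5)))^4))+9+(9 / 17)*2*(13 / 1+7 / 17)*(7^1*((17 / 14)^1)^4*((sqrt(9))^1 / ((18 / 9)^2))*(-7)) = -1348181831317007027 / 1197723879765000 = -1125.62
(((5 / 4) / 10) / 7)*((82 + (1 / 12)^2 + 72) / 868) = 22177 / 6999552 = 0.00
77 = 77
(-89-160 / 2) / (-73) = 2.32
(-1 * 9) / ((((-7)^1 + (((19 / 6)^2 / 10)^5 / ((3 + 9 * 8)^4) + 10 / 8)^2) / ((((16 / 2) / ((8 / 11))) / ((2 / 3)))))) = 5435525887298733600000000000000000000000000 / 199028091425690677609207425554041806644399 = 27.31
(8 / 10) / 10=0.08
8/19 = 0.42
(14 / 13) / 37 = 14 / 481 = 0.03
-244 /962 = -122 /481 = -0.25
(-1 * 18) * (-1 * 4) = 72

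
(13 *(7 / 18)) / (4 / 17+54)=1547 / 16596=0.09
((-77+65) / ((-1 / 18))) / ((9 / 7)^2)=392 / 3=130.67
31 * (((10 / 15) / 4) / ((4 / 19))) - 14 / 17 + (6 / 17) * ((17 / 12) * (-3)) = 9065 / 408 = 22.22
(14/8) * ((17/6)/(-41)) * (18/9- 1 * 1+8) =-357/328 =-1.09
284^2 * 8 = 645248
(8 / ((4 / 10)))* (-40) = -800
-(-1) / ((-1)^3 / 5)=-5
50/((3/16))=800/3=266.67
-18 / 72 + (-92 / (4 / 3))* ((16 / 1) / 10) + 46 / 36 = -19687 / 180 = -109.37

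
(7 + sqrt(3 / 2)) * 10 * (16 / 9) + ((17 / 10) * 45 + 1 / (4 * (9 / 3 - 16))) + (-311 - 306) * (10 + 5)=-4237307 / 468 + 80 * sqrt(6) / 9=-9032.30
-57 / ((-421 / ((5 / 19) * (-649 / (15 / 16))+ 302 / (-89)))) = -941390 / 37469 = -25.12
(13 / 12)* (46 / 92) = 13 / 24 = 0.54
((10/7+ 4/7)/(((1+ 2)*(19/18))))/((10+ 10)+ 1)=4/133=0.03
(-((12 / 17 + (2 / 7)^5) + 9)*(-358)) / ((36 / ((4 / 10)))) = 496492121 / 12857355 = 38.62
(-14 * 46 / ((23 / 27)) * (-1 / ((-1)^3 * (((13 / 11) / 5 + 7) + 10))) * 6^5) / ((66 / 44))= -17962560 / 79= -227374.18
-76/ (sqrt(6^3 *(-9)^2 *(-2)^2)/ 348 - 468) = 1102 *sqrt(6)/ 10233261 + 1661816/ 10233261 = 0.16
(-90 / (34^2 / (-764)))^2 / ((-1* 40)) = -14774805 / 167042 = -88.45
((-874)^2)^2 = 583506543376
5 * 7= 35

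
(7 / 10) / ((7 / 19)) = 19 / 10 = 1.90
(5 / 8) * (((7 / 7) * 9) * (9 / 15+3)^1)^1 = 81 / 4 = 20.25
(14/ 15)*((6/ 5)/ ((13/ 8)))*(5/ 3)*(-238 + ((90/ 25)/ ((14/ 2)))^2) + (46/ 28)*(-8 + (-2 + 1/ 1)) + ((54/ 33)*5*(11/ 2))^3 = 476894897/ 5250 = 90837.12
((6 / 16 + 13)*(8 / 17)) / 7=107 / 119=0.90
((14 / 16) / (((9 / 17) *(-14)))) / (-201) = 17 / 28944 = 0.00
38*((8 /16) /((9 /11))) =209 /9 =23.22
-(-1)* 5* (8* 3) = 120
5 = 5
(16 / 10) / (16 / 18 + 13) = 72 / 625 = 0.12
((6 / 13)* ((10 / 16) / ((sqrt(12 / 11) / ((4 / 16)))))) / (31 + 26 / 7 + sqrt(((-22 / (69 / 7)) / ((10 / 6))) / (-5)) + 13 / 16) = 0.00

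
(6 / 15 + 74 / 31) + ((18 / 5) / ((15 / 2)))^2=58464 / 19375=3.02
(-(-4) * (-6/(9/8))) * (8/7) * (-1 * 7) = 512/3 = 170.67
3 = 3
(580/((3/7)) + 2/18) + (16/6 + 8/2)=12241/9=1360.11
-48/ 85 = -0.56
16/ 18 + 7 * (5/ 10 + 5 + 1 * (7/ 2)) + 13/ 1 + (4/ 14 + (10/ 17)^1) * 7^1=12700/ 153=83.01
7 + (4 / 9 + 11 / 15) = 368 / 45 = 8.18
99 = 99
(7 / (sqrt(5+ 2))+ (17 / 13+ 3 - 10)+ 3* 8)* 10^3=1000* sqrt(7)+ 238000 / 13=20953.44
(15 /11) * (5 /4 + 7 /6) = 3.30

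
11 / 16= 0.69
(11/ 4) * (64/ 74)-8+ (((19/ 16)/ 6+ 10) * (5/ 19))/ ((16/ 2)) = -2854021/ 539904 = -5.29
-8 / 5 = -1.60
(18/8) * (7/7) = 9/4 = 2.25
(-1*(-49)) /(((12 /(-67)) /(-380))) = 311885 /3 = 103961.67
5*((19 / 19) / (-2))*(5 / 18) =-25 / 36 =-0.69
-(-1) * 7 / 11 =7 / 11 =0.64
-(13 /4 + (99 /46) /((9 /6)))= -431 /92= -4.68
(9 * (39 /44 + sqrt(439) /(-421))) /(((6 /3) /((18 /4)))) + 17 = 33.94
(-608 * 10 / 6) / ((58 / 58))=-1013.33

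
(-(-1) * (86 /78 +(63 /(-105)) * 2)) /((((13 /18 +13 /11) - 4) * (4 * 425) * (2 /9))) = 5643 /45857500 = 0.00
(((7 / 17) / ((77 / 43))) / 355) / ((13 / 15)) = 129 / 172601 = 0.00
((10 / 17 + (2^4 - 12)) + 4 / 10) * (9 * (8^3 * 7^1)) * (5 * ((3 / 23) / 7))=5861376 / 391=14990.73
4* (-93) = -372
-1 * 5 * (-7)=35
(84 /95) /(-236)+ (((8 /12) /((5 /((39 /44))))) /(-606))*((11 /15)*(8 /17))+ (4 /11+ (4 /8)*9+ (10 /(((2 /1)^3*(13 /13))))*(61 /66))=229237564907 /38110188600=6.02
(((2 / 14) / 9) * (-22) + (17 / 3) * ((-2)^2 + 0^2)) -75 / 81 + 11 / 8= 34423 / 1512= 22.77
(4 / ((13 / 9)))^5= 60466176 / 371293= 162.85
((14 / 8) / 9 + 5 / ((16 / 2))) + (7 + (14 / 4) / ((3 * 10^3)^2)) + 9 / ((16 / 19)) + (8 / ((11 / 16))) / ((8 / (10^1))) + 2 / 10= 33.25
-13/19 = -0.68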